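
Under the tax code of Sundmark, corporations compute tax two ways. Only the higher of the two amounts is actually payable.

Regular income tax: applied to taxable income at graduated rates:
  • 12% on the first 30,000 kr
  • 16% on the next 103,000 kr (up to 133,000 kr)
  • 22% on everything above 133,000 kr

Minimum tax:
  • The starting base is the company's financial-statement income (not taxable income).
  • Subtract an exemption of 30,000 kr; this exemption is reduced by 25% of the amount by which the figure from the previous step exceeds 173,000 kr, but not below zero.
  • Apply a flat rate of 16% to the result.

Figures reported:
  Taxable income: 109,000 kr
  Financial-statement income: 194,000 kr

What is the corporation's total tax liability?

Minimum tax:
  Base (financial-statement income): 194,000 kr
  Exemption: 30,000 kr − 25% × (194,000 kr − 173,000 kr) = 30,000 kr − 5,250 kr = 24,750 kr
  Base: 194,000 kr − 24,750 kr = 169,250 kr
  169,250 kr × 16% = 27,080 kr

Regular income tax:
  30,000 kr × 12% = 3,600 kr
  79,000 kr × 16% = 12,640 kr
  → 16,240 kr

27,080 kr > 16,240 kr, so the minimum tax is the binding amount.

27,080 kr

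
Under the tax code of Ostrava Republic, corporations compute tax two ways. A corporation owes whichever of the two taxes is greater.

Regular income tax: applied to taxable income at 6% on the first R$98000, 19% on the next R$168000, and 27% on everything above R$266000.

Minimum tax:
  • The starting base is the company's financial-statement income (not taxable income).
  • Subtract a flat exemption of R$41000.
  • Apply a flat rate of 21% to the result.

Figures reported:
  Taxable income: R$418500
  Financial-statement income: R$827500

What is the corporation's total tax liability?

Minimum tax:
  Base (financial-statement income): R$827500
  Less exemption R$41000 → base R$786500
  R$786500 × 21% = R$165165

Regular income tax:
  R$98000 × 6% = R$5880
  R$168000 × 19% = R$31920
  R$152500 × 27% = R$41175
  → R$78975

R$165165 > R$78975, so the minimum tax is the binding amount.

R$165165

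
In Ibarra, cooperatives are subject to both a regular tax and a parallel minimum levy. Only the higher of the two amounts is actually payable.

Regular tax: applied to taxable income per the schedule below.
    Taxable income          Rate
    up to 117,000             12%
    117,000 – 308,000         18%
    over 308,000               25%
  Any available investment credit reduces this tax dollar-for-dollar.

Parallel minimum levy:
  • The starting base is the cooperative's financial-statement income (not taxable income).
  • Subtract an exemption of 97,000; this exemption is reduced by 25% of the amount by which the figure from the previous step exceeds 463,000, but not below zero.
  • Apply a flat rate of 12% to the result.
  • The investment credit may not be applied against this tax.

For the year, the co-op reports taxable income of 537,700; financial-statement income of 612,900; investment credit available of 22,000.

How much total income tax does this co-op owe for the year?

Regular tax:
  117,000 × 12% = 14,040
  191,000 × 18% = 34,380
  229,700 × 25% = 57,425
  → 105,845
  Less investment credit 22,000 → 83,845

Parallel minimum levy:
  Base (financial-statement income): 612,900
  Exemption: 97,000 − 25% × (612,900 − 463,000) = 97,000 − 37,475 = 59,525
  Base: 612,900 − 59,525 = 553,375
  553,375 × 12% = 66,405

83,845 > 66,405, so the regular tax governs.

83,845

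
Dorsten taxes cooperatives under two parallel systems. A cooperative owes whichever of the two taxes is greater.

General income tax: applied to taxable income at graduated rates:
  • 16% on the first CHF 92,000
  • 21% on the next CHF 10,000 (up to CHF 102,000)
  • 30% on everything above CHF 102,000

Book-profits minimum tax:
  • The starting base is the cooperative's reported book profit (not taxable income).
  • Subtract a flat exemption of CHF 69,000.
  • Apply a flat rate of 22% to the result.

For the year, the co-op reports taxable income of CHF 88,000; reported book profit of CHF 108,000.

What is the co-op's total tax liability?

CHF 14,080

General income tax:
  CHF 88,000 × 16% = CHF 14,080

Book-profits minimum tax:
  Base (reported book profit): CHF 108,000
  Less exemption CHF 69,000 → base CHF 39,000
  CHF 39,000 × 22% = CHF 8,580

CHF 14,080 > CHF 8,580, so the general income tax governs.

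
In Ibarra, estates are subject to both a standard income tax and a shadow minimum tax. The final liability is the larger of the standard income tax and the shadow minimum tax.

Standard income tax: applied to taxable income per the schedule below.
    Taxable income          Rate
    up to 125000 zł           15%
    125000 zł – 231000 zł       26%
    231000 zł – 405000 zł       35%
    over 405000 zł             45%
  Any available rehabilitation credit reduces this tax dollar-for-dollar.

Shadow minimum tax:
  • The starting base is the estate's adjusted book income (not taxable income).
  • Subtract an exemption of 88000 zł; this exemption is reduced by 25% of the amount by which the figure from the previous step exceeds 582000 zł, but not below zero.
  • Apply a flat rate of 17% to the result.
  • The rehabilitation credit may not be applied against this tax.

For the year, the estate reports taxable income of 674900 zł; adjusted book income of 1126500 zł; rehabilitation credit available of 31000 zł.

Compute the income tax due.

Shadow minimum tax:
  Base (adjusted book income): 1126500 zł
  Exemption: 25% × (1126500 zł − 582000 zł) = 136125 zł ≥ 88000 zł, so the exemption is fully phased out
  Base: 1126500 zł − 0 zł = 1126500 zł
  1126500 zł × 17% = 191505 zł

Standard income tax:
  125000 zł × 15% = 18750 zł
  106000 zł × 26% = 27560 zł
  174000 zł × 35% = 60900 zł
  269900 zł × 45% = 121455 zł
  → 228665 zł
  Less rehabilitation credit 31000 zł → 197665 zł

197665 zł > 191505 zł, so the standard income tax governs.

197665 zł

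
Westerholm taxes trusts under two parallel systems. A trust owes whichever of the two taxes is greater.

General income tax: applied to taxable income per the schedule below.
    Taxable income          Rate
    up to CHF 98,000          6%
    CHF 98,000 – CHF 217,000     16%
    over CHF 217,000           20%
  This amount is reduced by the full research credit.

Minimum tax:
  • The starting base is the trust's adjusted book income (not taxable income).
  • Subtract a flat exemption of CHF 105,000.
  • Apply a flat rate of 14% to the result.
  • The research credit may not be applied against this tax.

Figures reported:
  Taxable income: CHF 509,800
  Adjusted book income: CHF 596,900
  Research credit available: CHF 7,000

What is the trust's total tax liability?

Minimum tax:
  Base (adjusted book income): CHF 596,900
  Less exemption CHF 105,000 → base CHF 491,900
  CHF 491,900 × 14% = CHF 68,866

General income tax:
  CHF 98,000 × 6% = CHF 5,880
  CHF 119,000 × 16% = CHF 19,040
  CHF 292,800 × 20% = CHF 58,560
  → CHF 83,480
  Less research credit CHF 7,000 → CHF 76,480

CHF 76,480 > CHF 68,866, so the general income tax governs.

CHF 76,480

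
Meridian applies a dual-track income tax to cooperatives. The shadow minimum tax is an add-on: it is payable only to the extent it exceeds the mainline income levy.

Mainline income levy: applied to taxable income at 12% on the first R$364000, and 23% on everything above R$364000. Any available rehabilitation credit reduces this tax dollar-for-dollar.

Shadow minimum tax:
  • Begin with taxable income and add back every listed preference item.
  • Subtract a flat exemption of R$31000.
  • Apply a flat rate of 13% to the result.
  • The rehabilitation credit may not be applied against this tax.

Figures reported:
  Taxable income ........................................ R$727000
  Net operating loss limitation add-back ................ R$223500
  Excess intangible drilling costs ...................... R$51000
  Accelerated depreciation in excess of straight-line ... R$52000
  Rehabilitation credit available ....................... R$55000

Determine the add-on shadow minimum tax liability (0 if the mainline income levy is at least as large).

R$60755

Mainline income levy:
  R$364000 × 12% = R$43680
  R$363000 × 23% = R$83490
  → R$127170
  Less rehabilitation credit R$55000 → R$72170

Shadow minimum tax:
  Adjusted income: R$727000 + R$223500 + R$51000 + R$52000 = R$1053500
  Less exemption R$31000 → base R$1022500
  R$1022500 × 13% = R$132925

Excess of shadow minimum tax over mainline income levy: R$132925 − R$72170 = R$60755.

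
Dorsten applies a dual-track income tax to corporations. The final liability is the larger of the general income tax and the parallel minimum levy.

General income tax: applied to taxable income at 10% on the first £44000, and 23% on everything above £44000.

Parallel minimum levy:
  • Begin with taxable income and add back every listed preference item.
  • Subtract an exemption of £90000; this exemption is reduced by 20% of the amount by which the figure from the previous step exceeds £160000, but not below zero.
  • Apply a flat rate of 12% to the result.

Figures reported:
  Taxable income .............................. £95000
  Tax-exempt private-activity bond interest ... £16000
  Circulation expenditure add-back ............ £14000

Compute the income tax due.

General income tax:
  £44000 × 10% = £4400
  £51000 × 23% = £11730
  → £16130

Parallel minimum levy:
  Adjusted income: £95000 + £16000 + £14000 = £125000
  Exemption: £125000 ≤ £160000, so full £90000 applies
  Base: £125000 − £90000 = £35000
  £35000 × 12% = £4200

£16130 > £4200, so the general income tax governs.

£16130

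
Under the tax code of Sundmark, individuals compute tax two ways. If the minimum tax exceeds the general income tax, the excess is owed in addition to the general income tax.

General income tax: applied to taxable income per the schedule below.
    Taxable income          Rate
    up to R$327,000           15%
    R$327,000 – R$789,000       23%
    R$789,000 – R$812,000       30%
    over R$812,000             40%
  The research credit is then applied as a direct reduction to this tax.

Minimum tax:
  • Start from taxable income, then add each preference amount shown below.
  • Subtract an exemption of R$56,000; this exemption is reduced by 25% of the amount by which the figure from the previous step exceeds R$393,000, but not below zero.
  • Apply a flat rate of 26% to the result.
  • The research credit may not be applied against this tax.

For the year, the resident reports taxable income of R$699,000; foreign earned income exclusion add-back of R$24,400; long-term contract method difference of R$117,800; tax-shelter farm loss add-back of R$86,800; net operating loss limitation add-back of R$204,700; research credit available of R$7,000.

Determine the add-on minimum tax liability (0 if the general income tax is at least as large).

Minimum tax:
  Adjusted income: R$699,000 + R$24,400 + R$117,800 + R$86,800 + R$204,700 = R$1,132,700
  Exemption: 25% × (R$1,132,700 − R$393,000) = R$184,925 ≥ R$56,000, so the exemption is fully phased out
  Base: R$1,132,700 − R$0 = R$1,132,700
  R$1,132,700 × 26% = R$294,502

General income tax:
  R$327,000 × 15% = R$49,050
  R$372,000 × 23% = R$85,560
  → R$134,610
  Less research credit R$7,000 → R$127,610

Excess of minimum tax over general income tax: R$294,502 − R$127,610 = R$166,892.

R$166,892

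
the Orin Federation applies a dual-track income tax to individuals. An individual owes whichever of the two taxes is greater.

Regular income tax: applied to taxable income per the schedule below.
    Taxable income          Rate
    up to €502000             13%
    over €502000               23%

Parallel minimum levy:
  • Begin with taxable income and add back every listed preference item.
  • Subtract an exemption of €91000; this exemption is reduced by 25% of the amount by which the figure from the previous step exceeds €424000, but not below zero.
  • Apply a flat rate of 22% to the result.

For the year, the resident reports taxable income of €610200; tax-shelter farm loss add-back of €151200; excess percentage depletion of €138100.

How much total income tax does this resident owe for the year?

Parallel minimum levy:
  Adjusted income: €610200 + €151200 + €138100 = €899500
  Exemption: 25% × (€899500 − €424000) = €118875 ≥ €91000, so the exemption is fully phased out
  Base: €899500 − €0 = €899500
  €899500 × 22% = €197890

Regular income tax:
  €502000 × 13% = €65260
  €108200 × 23% = €24886
  → €90146

€197890 > €90146, so the parallel minimum levy is the binding amount.

€197890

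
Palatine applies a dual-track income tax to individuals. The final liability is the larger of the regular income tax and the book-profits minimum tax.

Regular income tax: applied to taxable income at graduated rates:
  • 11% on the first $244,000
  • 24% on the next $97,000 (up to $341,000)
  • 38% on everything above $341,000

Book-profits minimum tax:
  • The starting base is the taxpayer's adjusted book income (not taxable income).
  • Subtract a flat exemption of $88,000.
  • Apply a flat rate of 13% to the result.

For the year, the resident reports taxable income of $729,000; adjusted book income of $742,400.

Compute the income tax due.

Book-profits minimum tax:
  Base (adjusted book income): $742,400
  Less exemption $88,000 → base $654,400
  $654,400 × 13% = $85,072

Regular income tax:
  $244,000 × 11% = $26,840
  $97,000 × 24% = $23,280
  $388,000 × 38% = $147,440
  → $197,560

$197,560 > $85,072, so the regular income tax governs.

$197,560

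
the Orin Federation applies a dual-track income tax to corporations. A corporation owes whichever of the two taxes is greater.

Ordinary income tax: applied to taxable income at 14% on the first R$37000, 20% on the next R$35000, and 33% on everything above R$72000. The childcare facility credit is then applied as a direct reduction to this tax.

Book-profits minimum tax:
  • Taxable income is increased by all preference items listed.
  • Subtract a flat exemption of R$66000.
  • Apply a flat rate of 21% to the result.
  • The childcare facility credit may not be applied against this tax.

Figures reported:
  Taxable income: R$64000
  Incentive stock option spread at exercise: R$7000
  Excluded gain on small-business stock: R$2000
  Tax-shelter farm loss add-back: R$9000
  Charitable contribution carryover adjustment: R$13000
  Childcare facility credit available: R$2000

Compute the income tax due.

Ordinary income tax:
  R$37000 × 14% = R$5180
  R$27000 × 20% = R$5400
  → R$10580
  Less childcare facility credit R$2000 → R$8580

Book-profits minimum tax:
  Adjusted income: R$64000 + R$7000 + R$2000 + R$9000 + R$13000 = R$95000
  Less exemption R$66000 → base R$29000
  R$29000 × 21% = R$6090

R$8580 > R$6090, so the ordinary income tax governs.

R$8580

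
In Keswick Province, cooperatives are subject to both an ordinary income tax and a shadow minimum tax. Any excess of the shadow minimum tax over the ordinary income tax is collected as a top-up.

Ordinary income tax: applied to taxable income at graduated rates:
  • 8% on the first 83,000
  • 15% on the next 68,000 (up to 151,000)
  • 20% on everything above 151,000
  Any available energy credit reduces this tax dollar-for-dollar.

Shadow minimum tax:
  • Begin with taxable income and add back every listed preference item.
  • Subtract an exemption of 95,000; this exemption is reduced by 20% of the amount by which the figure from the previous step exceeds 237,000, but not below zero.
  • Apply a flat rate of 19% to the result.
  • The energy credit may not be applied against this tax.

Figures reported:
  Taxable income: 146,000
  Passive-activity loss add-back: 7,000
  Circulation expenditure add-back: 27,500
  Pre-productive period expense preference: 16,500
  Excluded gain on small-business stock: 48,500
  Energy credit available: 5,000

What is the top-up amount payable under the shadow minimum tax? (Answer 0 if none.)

17,828

Ordinary income tax:
  83,000 × 8% = 6,640
  63,000 × 15% = 9,450
  → 16,090
  Less energy credit 5,000 → 11,090

Shadow minimum tax:
  Adjusted income: 146,000 + 7,000 + 27,500 + 16,500 + 48,500 = 245,500
  Exemption: 95,000 − 20% × (245,500 − 237,000) = 95,000 − 1,700 = 93,300
  Base: 245,500 − 93,300 = 152,200
  152,200 × 19% = 28,918

Excess of shadow minimum tax over ordinary income tax: 28,918 − 11,090 = 17,828.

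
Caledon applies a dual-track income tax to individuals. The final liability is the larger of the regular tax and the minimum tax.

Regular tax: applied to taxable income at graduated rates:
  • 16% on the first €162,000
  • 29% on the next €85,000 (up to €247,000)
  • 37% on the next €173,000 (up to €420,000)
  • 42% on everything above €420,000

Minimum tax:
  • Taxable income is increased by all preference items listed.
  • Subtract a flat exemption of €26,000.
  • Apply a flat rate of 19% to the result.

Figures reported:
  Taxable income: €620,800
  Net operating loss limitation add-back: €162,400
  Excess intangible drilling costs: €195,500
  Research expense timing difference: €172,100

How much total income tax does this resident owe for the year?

Regular tax:
  €162,000 × 16% = €25,920
  €85,000 × 29% = €24,650
  €173,000 × 37% = €64,010
  €200,800 × 42% = €84,336
  → €198,916

Minimum tax:
  Adjusted income: €620,800 + €162,400 + €195,500 + €172,100 = €1,150,800
  Less exemption €26,000 → base €1,124,800
  €1,124,800 × 19% = €213,712

€213,712 > €198,916, so the minimum tax is the binding amount.

€213,712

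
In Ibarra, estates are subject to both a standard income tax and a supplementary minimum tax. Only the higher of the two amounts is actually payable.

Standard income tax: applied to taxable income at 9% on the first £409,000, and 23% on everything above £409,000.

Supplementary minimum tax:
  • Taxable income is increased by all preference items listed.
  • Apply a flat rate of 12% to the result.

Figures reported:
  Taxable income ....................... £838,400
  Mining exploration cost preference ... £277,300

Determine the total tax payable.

Supplementary minimum tax:
  Adjusted income: £838,400 + £277,300 = £1,115,700
  £1,115,700 × 12% = £133,884

Standard income tax:
  £409,000 × 9% = £36,810
  £429,400 × 23% = £98,762
  → £135,572

£135,572 > £133,884, so the standard income tax governs.

£135,572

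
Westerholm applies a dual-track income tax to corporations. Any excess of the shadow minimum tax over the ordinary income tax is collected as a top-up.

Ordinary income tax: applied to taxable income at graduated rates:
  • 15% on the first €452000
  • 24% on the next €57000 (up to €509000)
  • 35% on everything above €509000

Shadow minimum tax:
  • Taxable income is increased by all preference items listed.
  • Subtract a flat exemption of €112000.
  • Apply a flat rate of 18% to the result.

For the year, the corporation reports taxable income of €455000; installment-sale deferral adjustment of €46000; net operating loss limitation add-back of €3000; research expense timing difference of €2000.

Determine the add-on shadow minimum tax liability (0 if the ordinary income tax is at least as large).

Shadow minimum tax:
  Adjusted income: €455000 + €46000 + €3000 + €2000 = €506000
  Less exemption €112000 → base €394000
  €394000 × 18% = €70920

Ordinary income tax:
  €452000 × 15% = €67800
  €3000 × 24% = €720
  → €68520

Excess of shadow minimum tax over ordinary income tax: €70920 − €68520 = €2400.

€2400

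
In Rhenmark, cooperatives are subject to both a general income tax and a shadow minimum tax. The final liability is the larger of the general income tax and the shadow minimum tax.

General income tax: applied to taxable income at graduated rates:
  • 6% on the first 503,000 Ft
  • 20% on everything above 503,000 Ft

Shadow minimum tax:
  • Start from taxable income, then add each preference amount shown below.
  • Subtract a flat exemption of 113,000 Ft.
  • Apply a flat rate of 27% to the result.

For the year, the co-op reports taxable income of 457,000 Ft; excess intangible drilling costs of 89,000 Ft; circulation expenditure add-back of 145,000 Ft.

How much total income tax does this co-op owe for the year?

156,060 Ft

General income tax:
  457,000 Ft × 6% = 27,420 Ft

Shadow minimum tax:
  Adjusted income: 457,000 Ft + 89,000 Ft + 145,000 Ft = 691,000 Ft
  Less exemption 113,000 Ft → base 578,000 Ft
  578,000 Ft × 27% = 156,060 Ft

156,060 Ft > 27,420 Ft, so the shadow minimum tax is the binding amount.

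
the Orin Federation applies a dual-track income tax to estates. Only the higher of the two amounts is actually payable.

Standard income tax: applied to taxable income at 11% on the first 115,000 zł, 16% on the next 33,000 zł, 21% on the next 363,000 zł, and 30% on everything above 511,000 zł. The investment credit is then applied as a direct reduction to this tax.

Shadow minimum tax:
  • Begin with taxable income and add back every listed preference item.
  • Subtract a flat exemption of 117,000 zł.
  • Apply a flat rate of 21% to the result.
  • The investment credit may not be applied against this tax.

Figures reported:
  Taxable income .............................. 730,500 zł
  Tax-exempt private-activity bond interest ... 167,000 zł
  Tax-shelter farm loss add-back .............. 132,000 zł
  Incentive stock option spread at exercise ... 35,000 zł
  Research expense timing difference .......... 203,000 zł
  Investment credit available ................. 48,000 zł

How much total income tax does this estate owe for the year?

241,605 zł

Standard income tax:
  115,000 zł × 11% = 12,650 zł
  33,000 zł × 16% = 5,280 zł
  363,000 zł × 21% = 76,230 zł
  219,500 zł × 30% = 65,850 zł
  → 160,010 zł
  Less investment credit 48,000 zł → 112,010 zł

Shadow minimum tax:
  Adjusted income: 730,500 zł + 167,000 zł + 132,000 zł + 35,000 zł + 203,000 zł = 1,267,500 zł
  Less exemption 117,000 zł → base 1,150,500 zł
  1,150,500 zł × 21% = 241,605 zł

241,605 zł > 112,010 zł, so the shadow minimum tax is the binding amount.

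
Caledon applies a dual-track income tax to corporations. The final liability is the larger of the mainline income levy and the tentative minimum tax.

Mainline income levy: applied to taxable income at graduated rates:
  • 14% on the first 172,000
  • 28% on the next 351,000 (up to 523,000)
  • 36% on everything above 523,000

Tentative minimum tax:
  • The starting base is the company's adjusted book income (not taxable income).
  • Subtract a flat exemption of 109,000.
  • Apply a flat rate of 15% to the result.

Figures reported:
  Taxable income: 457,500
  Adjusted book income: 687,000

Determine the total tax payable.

Tentative minimum tax:
  Base (adjusted book income): 687,000
  Less exemption 109,000 → base 578,000
  578,000 × 15% = 86,700

Mainline income levy:
  172,000 × 14% = 24,080
  285,500 × 28% = 79,940
  → 104,020

104,020 > 86,700, so the mainline income levy governs.

104,020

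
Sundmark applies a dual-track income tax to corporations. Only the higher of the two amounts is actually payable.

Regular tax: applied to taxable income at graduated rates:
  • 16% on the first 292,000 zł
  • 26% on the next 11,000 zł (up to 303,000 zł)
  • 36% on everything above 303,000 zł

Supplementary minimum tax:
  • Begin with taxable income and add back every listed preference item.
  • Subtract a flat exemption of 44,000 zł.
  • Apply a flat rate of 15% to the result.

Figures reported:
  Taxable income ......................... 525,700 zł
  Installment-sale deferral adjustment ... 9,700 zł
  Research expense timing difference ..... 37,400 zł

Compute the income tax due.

129,752 zł

Regular tax:
  292,000 zł × 16% = 46,720 zł
  11,000 zł × 26% = 2,860 zł
  222,700 zł × 36% = 80,172 zł
  → 129,752 zł

Supplementary minimum tax:
  Adjusted income: 525,700 zł + 9,700 zł + 37,400 zł = 572,800 zł
  Less exemption 44,000 zł → base 528,800 zł
  528,800 zł × 15% = 79,320 zł

129,752 zł > 79,320 zł, so the regular tax governs.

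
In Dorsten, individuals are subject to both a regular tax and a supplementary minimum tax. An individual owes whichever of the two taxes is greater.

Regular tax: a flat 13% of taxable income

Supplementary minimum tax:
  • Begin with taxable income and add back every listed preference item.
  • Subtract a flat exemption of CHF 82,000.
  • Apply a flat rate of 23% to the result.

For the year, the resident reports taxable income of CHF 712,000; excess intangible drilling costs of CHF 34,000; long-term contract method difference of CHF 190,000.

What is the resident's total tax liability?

CHF 196,420

Regular tax:
  CHF 712,000 × 13% = CHF 92,560

Supplementary minimum tax:
  Adjusted income: CHF 712,000 + CHF 34,000 + CHF 190,000 = CHF 936,000
  Less exemption CHF 82,000 → base CHF 854,000
  CHF 854,000 × 23% = CHF 196,420

CHF 196,420 > CHF 92,560, so the supplementary minimum tax is the binding amount.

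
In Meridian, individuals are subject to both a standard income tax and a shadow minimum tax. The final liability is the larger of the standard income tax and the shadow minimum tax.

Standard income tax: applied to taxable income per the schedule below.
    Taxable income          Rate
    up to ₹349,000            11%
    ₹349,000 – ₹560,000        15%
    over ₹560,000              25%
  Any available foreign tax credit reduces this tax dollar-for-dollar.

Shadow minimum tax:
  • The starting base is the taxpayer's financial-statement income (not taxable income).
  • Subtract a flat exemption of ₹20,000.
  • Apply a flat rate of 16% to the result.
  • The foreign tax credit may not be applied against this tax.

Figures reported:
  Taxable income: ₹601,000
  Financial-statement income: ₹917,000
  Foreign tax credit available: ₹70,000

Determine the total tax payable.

Standard income tax:
  ₹349,000 × 11% = ₹38,390
  ₹211,000 × 15% = ₹31,650
  ₹41,000 × 25% = ₹10,250
  → ₹80,290
  Less foreign tax credit ₹70,000 → ₹10,290

Shadow minimum tax:
  Base (financial-statement income): ₹917,000
  Less exemption ₹20,000 → base ₹897,000
  ₹897,000 × 16% = ₹143,520

₹143,520 > ₹10,290, so the shadow minimum tax is the binding amount.

₹143,520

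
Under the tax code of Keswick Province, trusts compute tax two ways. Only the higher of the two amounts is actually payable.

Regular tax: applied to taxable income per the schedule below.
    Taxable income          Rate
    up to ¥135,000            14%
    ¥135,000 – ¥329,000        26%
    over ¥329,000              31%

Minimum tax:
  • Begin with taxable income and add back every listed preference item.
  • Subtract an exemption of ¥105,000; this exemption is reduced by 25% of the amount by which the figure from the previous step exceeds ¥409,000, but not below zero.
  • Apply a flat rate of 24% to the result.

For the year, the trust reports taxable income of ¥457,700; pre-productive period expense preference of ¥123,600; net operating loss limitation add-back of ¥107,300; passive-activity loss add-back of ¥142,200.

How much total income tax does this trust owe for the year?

¥199,392

Minimum tax:
  Adjusted income: ¥457,700 + ¥123,600 + ¥107,300 + ¥142,200 = ¥830,800
  Exemption: 25% × (¥830,800 − ¥409,000) = ¥105,450 ≥ ¥105,000, so the exemption is fully phased out
  Base: ¥830,800 − ¥0 = ¥830,800
  ¥830,800 × 24% = ¥199,392

Regular tax:
  ¥135,000 × 14% = ¥18,900
  ¥194,000 × 26% = ¥50,440
  ¥128,700 × 31% = ¥39,897
  → ¥109,237

¥199,392 > ¥109,237, so the minimum tax is the binding amount.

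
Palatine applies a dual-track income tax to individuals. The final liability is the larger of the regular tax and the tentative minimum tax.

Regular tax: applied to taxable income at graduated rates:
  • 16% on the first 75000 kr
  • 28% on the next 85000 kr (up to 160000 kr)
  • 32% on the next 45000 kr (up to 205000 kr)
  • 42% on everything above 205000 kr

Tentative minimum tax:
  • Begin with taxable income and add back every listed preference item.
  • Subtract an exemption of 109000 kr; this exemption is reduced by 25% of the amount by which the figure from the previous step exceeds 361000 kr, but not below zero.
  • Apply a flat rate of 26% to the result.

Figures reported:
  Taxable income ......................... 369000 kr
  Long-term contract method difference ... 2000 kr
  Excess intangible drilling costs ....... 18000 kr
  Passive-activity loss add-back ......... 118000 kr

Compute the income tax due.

119080 kr

Tentative minimum tax:
  Adjusted income: 369000 kr + 2000 kr + 18000 kr + 118000 kr = 507000 kr
  Exemption: 109000 kr − 25% × (507000 kr − 361000 kr) = 109000 kr − 36500 kr = 72500 kr
  Base: 507000 kr − 72500 kr = 434500 kr
  434500 kr × 26% = 112970 kr

Regular tax:
  75000 kr × 16% = 12000 kr
  85000 kr × 28% = 23800 kr
  45000 kr × 32% = 14400 kr
  164000 kr × 42% = 68880 kr
  → 119080 kr

119080 kr > 112970 kr, so the regular tax governs.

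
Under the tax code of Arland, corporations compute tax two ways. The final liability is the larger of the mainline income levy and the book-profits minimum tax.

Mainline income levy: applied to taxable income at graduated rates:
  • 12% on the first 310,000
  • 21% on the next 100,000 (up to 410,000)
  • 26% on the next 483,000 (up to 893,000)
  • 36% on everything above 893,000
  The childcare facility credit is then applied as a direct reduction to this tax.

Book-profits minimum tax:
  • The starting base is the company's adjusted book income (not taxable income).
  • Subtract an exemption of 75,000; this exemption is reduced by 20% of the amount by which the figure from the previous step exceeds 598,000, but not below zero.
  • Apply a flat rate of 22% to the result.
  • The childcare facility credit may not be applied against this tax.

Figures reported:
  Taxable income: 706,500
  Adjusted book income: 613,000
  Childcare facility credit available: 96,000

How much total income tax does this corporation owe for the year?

Mainline income levy:
  310,000 × 12% = 37,200
  100,000 × 21% = 21,000
  296,500 × 26% = 77,090
  → 135,290
  Less childcare facility credit 96,000 → 39,290

Book-profits minimum tax:
  Base (adjusted book income): 613,000
  Exemption: 75,000 − 20% × (613,000 − 598,000) = 75,000 − 3,000 = 72,000
  Base: 613,000 − 72,000 = 541,000
  541,000 × 22% = 119,020

119,020 > 39,290, so the book-profits minimum tax is the binding amount.

119,020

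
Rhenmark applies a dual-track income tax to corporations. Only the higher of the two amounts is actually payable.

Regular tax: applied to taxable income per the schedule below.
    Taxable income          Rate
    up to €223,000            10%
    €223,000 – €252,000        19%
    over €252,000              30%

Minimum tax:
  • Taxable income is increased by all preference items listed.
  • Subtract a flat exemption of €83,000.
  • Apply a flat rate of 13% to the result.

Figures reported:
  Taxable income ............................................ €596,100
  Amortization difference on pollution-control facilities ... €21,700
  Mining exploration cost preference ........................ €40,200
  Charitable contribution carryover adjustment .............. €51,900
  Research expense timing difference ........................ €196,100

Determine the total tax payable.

Regular tax:
  €223,000 × 10% = €22,300
  €29,000 × 19% = €5,510
  €344,100 × 30% = €103,230
  → €131,040

Minimum tax:
  Adjusted income: €596,100 + €21,700 + €40,200 + €51,900 + €196,100 = €906,000
  Less exemption €83,000 → base €823,000
  €823,000 × 13% = €106,990

€131,040 > €106,990, so the regular tax governs.

€131,040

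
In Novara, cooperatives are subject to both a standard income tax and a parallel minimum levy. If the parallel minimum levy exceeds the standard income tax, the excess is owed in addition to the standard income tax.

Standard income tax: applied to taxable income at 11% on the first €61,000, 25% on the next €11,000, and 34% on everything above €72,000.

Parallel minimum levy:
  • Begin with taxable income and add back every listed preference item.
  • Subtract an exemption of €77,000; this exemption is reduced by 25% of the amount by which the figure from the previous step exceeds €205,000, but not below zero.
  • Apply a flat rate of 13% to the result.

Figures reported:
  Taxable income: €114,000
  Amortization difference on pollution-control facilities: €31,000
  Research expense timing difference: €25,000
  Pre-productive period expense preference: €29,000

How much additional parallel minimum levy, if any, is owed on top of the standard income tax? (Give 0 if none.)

Parallel minimum levy:
  Adjusted income: €114,000 + €31,000 + €25,000 + €29,000 = €199,000
  Exemption: €199,000 ≤ €205,000, so full €77,000 applies
  Base: €199,000 − €77,000 = €122,000
  €122,000 × 13% = €15,860

Standard income tax:
  €61,000 × 11% = €6,710
  €11,000 × 25% = €2,750
  €42,000 × 34% = €14,280
  → €23,740

€15,860 ≤ €23,740, so no add-on is due.

€0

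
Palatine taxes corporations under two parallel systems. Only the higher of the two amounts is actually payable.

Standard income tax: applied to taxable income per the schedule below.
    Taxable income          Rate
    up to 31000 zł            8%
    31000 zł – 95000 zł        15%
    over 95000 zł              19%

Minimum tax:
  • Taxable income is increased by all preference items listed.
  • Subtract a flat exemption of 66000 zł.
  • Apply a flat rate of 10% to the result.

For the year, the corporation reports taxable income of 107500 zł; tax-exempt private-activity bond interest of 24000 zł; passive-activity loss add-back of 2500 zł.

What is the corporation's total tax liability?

Minimum tax:
  Adjusted income: 107500 zł + 24000 zł + 2500 zł = 134000 zł
  Less exemption 66000 zł → base 68000 zł
  68000 zł × 10% = 6800 zł

Standard income tax:
  31000 zł × 8% = 2480 zł
  64000 zł × 15% = 9600 zł
  12500 zł × 19% = 2375 zł
  → 14455 zł

14455 zł > 6800 zł, so the standard income tax governs.

14455 zł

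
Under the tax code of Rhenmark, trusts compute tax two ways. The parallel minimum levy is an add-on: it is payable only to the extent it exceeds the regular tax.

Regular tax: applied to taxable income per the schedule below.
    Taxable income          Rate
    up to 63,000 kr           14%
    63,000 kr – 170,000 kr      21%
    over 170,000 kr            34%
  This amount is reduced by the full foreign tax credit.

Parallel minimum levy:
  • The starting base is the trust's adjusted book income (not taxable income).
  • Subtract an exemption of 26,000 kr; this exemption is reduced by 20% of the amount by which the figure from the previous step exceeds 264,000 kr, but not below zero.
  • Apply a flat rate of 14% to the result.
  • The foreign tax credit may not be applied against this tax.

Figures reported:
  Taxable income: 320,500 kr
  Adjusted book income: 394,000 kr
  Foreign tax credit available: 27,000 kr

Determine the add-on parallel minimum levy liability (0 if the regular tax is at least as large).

Parallel minimum levy:
  Base (adjusted book income): 394,000 kr
  Exemption: 20% × (394,000 kr − 264,000 kr) = 26,000 kr ≥ 26,000 kr, so the exemption is fully phased out
  Base: 394,000 kr − 0 kr = 394,000 kr
  394,000 kr × 14% = 55,160 kr

Regular tax:
  63,000 kr × 14% = 8,820 kr
  107,000 kr × 21% = 22,470 kr
  150,500 kr × 34% = 51,170 kr
  → 82,460 kr
  Less foreign tax credit 27,000 kr → 55,460 kr

55,160 kr ≤ 55,460 kr, so no add-on is due.

0 kr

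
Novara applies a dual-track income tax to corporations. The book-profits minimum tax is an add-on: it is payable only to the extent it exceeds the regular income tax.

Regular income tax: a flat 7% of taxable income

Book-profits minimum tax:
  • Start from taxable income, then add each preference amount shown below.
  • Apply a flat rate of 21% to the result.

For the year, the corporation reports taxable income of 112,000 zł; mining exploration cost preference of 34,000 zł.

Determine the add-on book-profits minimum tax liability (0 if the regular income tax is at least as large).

22,820 zł

Regular income tax:
  112,000 zł × 7% = 7,840 zł

Book-profits minimum tax:
  Adjusted income: 112,000 zł + 34,000 zł = 146,000 zł
  146,000 zł × 21% = 30,660 zł

Excess of book-profits minimum tax over regular income tax: 30,660 zł − 7,840 zł = 22,820 zł.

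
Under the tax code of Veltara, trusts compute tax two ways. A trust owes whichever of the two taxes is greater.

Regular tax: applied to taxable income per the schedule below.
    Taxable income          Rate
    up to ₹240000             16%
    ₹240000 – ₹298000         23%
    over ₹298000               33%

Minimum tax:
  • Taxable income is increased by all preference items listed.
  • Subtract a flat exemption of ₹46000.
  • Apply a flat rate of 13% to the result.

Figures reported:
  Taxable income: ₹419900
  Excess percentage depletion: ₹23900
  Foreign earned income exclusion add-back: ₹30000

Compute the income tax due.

₹91967

Minimum tax:
  Adjusted income: ₹419900 + ₹23900 + ₹30000 = ₹473800
  Less exemption ₹46000 → base ₹427800
  ₹427800 × 13% = ₹55614

Regular tax:
  ₹240000 × 16% = ₹38400
  ₹58000 × 23% = ₹13340
  ₹121900 × 33% = ₹40227
  → ₹91967

₹91967 > ₹55614, so the regular tax governs.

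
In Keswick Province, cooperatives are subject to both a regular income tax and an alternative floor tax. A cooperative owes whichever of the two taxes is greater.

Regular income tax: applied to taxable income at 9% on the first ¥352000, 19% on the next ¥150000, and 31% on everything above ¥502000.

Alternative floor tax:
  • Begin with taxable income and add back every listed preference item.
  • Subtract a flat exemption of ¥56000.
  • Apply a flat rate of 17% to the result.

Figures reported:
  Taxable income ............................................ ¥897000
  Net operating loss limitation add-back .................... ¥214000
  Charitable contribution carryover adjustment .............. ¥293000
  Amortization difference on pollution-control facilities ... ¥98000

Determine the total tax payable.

¥245820

Regular income tax:
  ¥352000 × 9% = ¥31680
  ¥150000 × 19% = ¥28500
  ¥395000 × 31% = ¥122450
  → ¥182630

Alternative floor tax:
  Adjusted income: ¥897000 + ¥214000 + ¥293000 + ¥98000 = ¥1502000
  Less exemption ¥56000 → base ¥1446000
  ¥1446000 × 17% = ¥245820

¥245820 > ¥182630, so the alternative floor tax is the binding amount.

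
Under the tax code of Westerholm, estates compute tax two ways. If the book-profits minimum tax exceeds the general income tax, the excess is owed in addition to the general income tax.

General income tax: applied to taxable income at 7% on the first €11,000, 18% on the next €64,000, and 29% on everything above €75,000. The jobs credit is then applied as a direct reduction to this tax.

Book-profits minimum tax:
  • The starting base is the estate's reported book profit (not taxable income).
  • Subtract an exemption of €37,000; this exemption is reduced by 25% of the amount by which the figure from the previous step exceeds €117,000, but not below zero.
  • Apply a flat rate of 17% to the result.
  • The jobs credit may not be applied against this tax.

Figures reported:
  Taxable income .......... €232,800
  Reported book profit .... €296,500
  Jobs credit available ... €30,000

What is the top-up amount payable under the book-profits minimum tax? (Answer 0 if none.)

Book-profits minimum tax:
  Base (reported book profit): €296,500
  Exemption: 25% × (€296,500 − €117,000) = €44,875 ≥ €37,000, so the exemption is fully phased out
  Base: €296,500 − €0 = €296,500
  €296,500 × 17% = €50,405

General income tax:
  €11,000 × 7% = €770
  €64,000 × 18% = €11,520
  €157,800 × 29% = €45,762
  → €58,052
  Less jobs credit €30,000 → €28,052

Excess of book-profits minimum tax over general income tax: €50,405 − €28,052 = €22,353.

€22,353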